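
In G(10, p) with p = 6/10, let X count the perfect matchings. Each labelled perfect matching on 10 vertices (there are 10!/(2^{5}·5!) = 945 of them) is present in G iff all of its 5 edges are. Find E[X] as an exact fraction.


K_10 has 10!/(2^{5}·5!) = 945 labelled perfect matchings.
For each such perfect matching H, let X_H = 1 if all 5 edges of H are present in G. Then P[X_H = 1] = p^{5} = (3/5)^{5} = 243/3125.
By linearity of expectation: E[X] = Σ_H E[X_H] = 945 · p^{5} = 945 · 243/3125 = 45927/625.
Numerically: E[X] ≈ 73.483.

E[X] = 945 · (3/5)^{5} = 45927/625 ≈ 73.483.


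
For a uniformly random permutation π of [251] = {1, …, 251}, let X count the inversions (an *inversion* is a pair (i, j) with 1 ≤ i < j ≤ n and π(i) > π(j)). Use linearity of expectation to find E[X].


Write X = Σ X_I over the C(251, 2) = 31375 pairs i < j, with X_I the indicator of one inversion.
There are 31375 indicators.
For each fixed pair i < j, the values π(i) and π(j) are two distinct elements of {1, …, 251} in uniformly random order; by symmetry P[π(i) > π(j)] = 1/2.
By linearity: E[X] = 31375 · (1/2) = C(251, 2) · (1/2) = 31375/2 = 31375/2 ≈ 15687.50000.

E[X] = 31375/2 = 15687.50000.


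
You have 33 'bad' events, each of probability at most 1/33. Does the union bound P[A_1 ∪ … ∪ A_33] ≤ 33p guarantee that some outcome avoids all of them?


Union bound: P[∪_{i=1}^{33} A_i] ≤ Σ_i P[A_i] ≤ 33·p = 33·(1/33) = 1.
Numerically: 1 ≈ 1.00000.
Is 1 < 1? NO.
Since the bound 1 is ≥ 1, the union bound is uninformative here; it does NOT by itself certify existence.

33·p = 1 ≈ 1.00000; existence NOT certified by the union bound.


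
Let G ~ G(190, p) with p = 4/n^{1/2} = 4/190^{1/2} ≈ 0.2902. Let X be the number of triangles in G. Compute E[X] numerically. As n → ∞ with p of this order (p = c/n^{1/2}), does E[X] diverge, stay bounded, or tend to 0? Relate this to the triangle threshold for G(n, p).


Number of potential triangles: C(190, 3) = 1125180.
Each occurs with probability p³ ≈ (0.2902)³ ≈ 2.443709e-02.
By linearity: E[X] = C(190, 3)·p³ ≈ 1125180 · 2.443709e-02 ≈ 27496.1303.
Since α = 1/2 < 1, p = c/n^{1/2} ≫ 1/n is above the triangle threshold p ~ 1/n. Asymptotically E[X] ~ (c³/6)·n^{3(1−α)} = (4³/6)·n^{1.5} → ∞; triangles are abundant w.h.p.

E[X] ≈ 27496.1303; in regime p = Θ(1/n^{1/2}) E[X] diverges (above the triangle threshold p ~ 1/n).


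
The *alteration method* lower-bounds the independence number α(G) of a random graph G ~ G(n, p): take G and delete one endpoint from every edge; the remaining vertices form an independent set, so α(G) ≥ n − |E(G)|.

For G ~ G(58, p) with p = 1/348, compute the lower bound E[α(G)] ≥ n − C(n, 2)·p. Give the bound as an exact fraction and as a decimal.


E[|E(G)|] = C(58, 2)·p = 1653 · (1/348) = 19/4.
E[α(G)] ≥ n − E[|E(G)|] = 58 − 19/4 = 213/4.
Numerically: ≈ 53.250.
(This is only a lower bound; the true E[α(G)] may be larger.)

E[α(G)] ≥ 213/4 ≈ 53.250.


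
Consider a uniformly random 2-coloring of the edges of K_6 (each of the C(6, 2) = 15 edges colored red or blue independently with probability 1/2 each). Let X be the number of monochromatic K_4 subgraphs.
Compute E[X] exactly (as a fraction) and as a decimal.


Let X = Σ_S X_S over the C(6, 4) = 15 subsets S of size 4, where X_S = 1 if the K_4 on S is monochromatic.
For a fixed S, the K_4 on S has C(4, 2) = 6 edges. P[all 6 edges red] = (1/2)^6, and likewise for blue, so P[monochromatic] = 2·(1/2)^6 = 2^{1 − 6} = 1/32.
Summing: E[X] = C(6, 4) · 2^{1 − 6} = 15 · 1/32 = 15/32.
Numerically: E[X] ≈ 0.468750.

E[X] = C(6,4)·2^(1−C(4,2)) = 15/32 ≈ 0.468750.


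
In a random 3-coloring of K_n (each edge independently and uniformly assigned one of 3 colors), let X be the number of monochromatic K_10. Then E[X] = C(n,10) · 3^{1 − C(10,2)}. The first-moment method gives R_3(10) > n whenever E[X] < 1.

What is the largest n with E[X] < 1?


We need C(n, 10) · 3^{1 − 45} < 1, i.e. C(n, 10) < 3^{45 − 1} = 984770902183611232881.
Check values of n near the boundary:
  n = 569: C(569, 10) = 905357721286137524328; 905357721286137524328 < 984770902183611232881? YES
  n = 570: C(570, 10) = 921524823451961408691; 921524823451961408691 < 984770902183611232881? YES
  n = 571: C(571, 10) = 937951290893172842001; 937951290893172842001 < 984770902183611232881? YES
  n = 572: C(572, 10) = 954640815642161682606; 954640815642161682606 < 984770902183611232881? YES
  n = 573: C(573, 10) = 971597135635805762226; 971597135635805762226 < 984770902183611232881? YES
  n = 574: C(574, 10) = 988824035203816502691; 988824035203816502691 < 984770902183611232881? NO
  n = 575: C(575, 10) = 1006325345561406175305; 1006325345561406175305 < 984770902183611232881? NO
  n = 576: C(576, 10) = 1024104945306307344480; 1024104945306307344480 < 984770902183611232881? NO
The largest n with C(n, 10) < 984770902183611232881 is n = 573 (where E[X] = 35985079097622435638/36472996377170786403 ≈ 0.987). Hence R_3(10) > 573, i.e. R_3(10) ≥ 574.

Largest n = 573; hence R_3(10) > 573.


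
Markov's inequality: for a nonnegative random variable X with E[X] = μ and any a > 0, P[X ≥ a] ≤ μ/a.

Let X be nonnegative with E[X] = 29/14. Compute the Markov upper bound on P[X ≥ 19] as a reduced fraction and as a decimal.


μ = E[X] = 29/14, a = 19.
Markov: P[X ≥ 19] ≤ μ/a = (29/14)/19 = 29/266.
Numerically: ≈ 0.1090.
(Since a = 19 > μ = 2.0714, the bound 29/266 is < 1 and informative.)

P[X ≥ 19] ≤ 29/266 ≈ 0.1090.


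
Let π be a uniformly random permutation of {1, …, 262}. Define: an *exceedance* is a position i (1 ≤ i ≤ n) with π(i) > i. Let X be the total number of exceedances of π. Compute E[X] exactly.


Write X = Σ_{i=1}^{262} X_i, where X_i = 1_{π(i) > i}.
For each fixed i, π(i) is uniform over {1, …, 262} (marginal of a uniform permutation), so P[π(i) > i] = (n − i)/n. Summing: Σ_{i=1}^{262} (n − i)/n = (0 + 1 + … + 261)/262 = 262(262 − 1)/(2·262) = (262 − 1)/2.
Hence E[X] = Σ_{i=1}^{262} (262 − i)/262 = 261/2 ≈ 130.50000.

E[X] = 261/2 = 130.50000.


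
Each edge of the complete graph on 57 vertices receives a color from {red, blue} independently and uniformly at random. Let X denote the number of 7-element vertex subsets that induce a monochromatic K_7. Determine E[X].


Let X = Σ_S X_S over the C(57, 7) = 264385836 subsets S of size 7, where X_S = 1 if the K_7 on S is monochromatic.
For a fixed S, the K_7 on S has C(7, 2) = 21 edges. P[all 21 edges red] = (1/2)^21, and likewise for blue, so P[monochromatic] = 2·(1/2)^21 = 2^{1 − 21} = 1/1048576.
By linearity: E[X] = C(57, 7) · 2^{1 − 21} = 264385836 · 1/1048576 = 66096459/262144.
Numerically: E[X] ≈ 252.138.

E[X] = C(57,7)·2^(1−C(7,2)) = 66096459/262144 ≈ 252.138.


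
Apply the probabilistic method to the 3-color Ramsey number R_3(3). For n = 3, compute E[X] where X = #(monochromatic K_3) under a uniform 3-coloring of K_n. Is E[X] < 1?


E[X] = C(3, 3) · 3^{1 − 3} = 1 · 3^{−2} = 1/9.
As a reduced fraction: E[X] = 1/9 ≈ 0.1111.
Is E[X] < 1? YES.
Since E[X] < 1, there exists a 3-coloring of K_{3} with no monochromatic K_3; hence R_3(3) > 3.

E[X] = 1/9 ≈ 0.1111; E[X] < 1, so R_3(3) > 3.


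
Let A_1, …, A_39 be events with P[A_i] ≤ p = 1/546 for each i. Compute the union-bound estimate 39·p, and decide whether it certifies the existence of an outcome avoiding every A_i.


Union bound: P[∪_{i=1}^{39} A_i] ≤ Σ_i P[A_i] ≤ 39·p = 39·(1/546) = 1/14.
Numerically: 1/14 ≈ 0.07143.
Is 1/14 < 1? YES.
Since P[∪ A_i] ≤ 1/14 < 1, the complement has P[∩ A_i^c] ≥ 1 − 1/14 = 13/14 > 0, so some outcome avoids every A_i.

39·p = 1/14 ≈ 0.07143; existence CERTIFIED by the union bound.


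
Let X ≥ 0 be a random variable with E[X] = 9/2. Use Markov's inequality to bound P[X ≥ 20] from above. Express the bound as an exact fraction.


μ = E[X] = 9/2, a = 20.
Markov: P[X ≥ 20] ≤ μ/a = (9/2)/20 = 9/40.
Numerically: ≈ 0.2250.
(Since a = 20 > μ = 4.5000, the bound 9/40 is < 1 and informative.)

P[X ≥ 20] ≤ 9/40 ≈ 0.2250.


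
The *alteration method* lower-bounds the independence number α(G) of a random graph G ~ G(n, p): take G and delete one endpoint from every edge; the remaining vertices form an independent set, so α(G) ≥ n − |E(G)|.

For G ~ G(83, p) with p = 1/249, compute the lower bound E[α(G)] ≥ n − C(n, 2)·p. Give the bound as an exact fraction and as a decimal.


E[|E(G)|] = C(83, 2)·p = 3403 · (1/249) = 41/3.
E[α(G)] ≥ n − E[|E(G)|] = 83 − 41/3 = 208/3.
Numerically: ≈ 69.3333.
(This is only a lower bound; the true E[α(G)] may be larger.)

E[α(G)] ≥ 208/3 ≈ 69.3333.


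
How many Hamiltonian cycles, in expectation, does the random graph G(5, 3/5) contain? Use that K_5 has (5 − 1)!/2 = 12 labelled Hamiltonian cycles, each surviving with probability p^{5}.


K_5 has (5 − 1)!/2 = 12 labelled Hamiltonian cycles.
For each such Hamiltonian cycle H, let X_H = 1 if all 5 edges of H are present in G. Then P[X_H = 1] = p^{5} = (3/5)^{5} = 243/3125.
By linearity: E[X] = Σ_H E[X_H] = 12 · p^{5} = 12 · 243/3125 = 2916/3125.
Numerically: E[X] ≈ 0.93312.

E[X] = 12 · (3/5)^{5} = 2916/3125 ≈ 0.93312.


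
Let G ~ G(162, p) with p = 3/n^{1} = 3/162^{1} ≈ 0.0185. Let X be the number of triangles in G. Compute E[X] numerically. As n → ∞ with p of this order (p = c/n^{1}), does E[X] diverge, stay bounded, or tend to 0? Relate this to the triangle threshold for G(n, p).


Number of potential triangles: C(162, 3) = 695520.
Each occurs with probability p³ ≈ (0.0185)³ ≈ 6.35066e-06.
By linearity: E[X] = C(162, 3)·p³ ≈ 695520 · 6.35066e-06 ≈ 4.417.
Here α = 1, so p = 3/n is exactly at the triangle threshold p ~ 1/n. Asymptotically E[X] → c³/6 = 3³/6 = 9/2 ≈ 4.500, a bounded constant. In this regime the triangle count is asymptotically Poisson(c³/6).

E[X] ≈ 4.417; in regime p = Θ(1/n^{1}) E[X] stays bounded (at the triangle threshold p ~ 1/n).


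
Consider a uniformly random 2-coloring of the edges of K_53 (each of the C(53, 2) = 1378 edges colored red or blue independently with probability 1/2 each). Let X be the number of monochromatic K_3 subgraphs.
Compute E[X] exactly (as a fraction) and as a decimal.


Let X = Σ_S X_S over the C(53, 3) = 23426 subsets S of size 3, where X_S = 1 if the K_3 on S is monochromatic.
For a fixed S, the K_3 on S has C(3, 2) = 3 edges. P[all 3 edges red] = (1/2)^3, and likewise for blue, so P[monochromatic] = 2·(1/2)^3 = 2^{1 − 3} = 1/4.
By linearity of expectation: E[X] = C(53, 3) · 2^{1 − 3} = 23426 · 1/4 = 11713/2.
Numerically: E[X] ≈ 5856.500.

E[X] = C(53,3)·2^(1−C(3,2)) = 11713/2 ≈ 5856.500.


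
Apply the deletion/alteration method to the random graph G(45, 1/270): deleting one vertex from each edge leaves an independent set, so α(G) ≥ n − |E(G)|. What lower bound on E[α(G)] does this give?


E[|E(G)|] = C(45, 2)·p = 990 · (1/270) = 11/3.
E[α(G)] ≥ n − E[|E(G)|] = 45 − 11/3 = 124/3.
Numerically: ≈ 41.333333.
(This is only a lower bound; the true E[α(G)] may be larger.)

E[α(G)] ≥ 124/3 ≈ 41.333333.


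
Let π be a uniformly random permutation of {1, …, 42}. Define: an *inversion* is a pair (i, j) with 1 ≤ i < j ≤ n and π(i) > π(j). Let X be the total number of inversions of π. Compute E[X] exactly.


Write X = Σ X_I over the C(42, 2) = 861 pairs i < j, with X_I the indicator of one inversion.
There are 861 indicators.
For each fixed pair i < j, the values π(i) and π(j) are two distinct elements of {1, …, 42} in uniformly random order; by symmetry P[π(i) > π(j)] = 1/2.
By linearity: E[X] = 861 · (1/2) = C(42, 2) · (1/2) = 861/2 = 861/2 ≈ 430.500000.

E[X] = 861/2 = 430.500000.


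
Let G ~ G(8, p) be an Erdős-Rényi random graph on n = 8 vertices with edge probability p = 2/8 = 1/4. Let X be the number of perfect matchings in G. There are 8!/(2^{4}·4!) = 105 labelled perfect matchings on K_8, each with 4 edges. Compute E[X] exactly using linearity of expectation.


K_8 has 8!/(2^{4}·4!) = 105 labelled perfect matchings.
For each such perfect matching H, let X_H = 1 if all 4 edges of H are present in G. Then P[X_H = 1] = p^{4} = (1/4)^{4} = 1/256.
Summing the indicators: E[X] = Σ_H E[X_H] = 105 · p^{4} = 105 · 1/256 = 105/256.
Numerically: E[X] ≈ 0.41.

E[X] = 105 · (1/4)^{4} = 105/256 ≈ 0.41.


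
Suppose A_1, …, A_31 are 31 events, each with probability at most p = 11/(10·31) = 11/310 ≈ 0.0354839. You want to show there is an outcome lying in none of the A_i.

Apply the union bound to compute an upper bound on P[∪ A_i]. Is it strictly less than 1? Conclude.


Union bound: P[∪_{i=1}^{31} A_i] ≤ Σ_i P[A_i] ≤ 31·p = 31·(11/310) = 11/10.
Numerically: 11/10 ≈ 1.1000000.
Is 11/10 < 1? NO.
Since the bound 11/10 is ≥ 1, the union bound is uninformative here; it does NOT by itself certify existence.

31·p = 11/10 ≈ 1.1000000; existence NOT certified by the union bound.


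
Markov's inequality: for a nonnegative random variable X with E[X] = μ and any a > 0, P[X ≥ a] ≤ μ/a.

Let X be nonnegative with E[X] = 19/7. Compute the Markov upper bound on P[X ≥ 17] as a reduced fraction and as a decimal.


μ = E[X] = 19/7, a = 17.
Markov: P[X ≥ 17] ≤ μ/a = (19/7)/17 = 19/119.
Numerically: ≈ 0.159664.
(Since a = 17 > μ = 2.714286, the bound 19/119 is < 1 and informative.)

P[X ≥ 17] ≤ 19/119 ≈ 0.159664.


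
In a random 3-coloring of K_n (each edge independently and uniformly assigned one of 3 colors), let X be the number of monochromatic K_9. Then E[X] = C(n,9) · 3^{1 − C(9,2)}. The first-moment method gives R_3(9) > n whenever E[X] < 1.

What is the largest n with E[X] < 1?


We need C(n, 9) · 3^{1 − 36} < 1, i.e. C(n, 9) < 3^{36 − 1} = 50031545098999707.
Check values of n near the boundary:
  n = 297: C(297, 9) = 43842345008337645; 43842345008337645 < 50031545098999707? YES
  n = 298: C(298, 9) = 45207677551849890; 45207677551849890 < 50031545098999707? YES
  n = 299: C(299, 9) = 46610674441390059; 46610674441390059 < 50031545098999707? YES
  n = 300: C(300, 9) = 48052241692154700; 48052241692154700 < 50031545098999707? YES
  n = 301: C(301, 9) = 49533303936090975; 49533303936090975 < 50031545098999707? YES
  n = 302: C(302, 9) = 51054804739588650; 51054804739588650 < 50031545098999707? NO
  n = 303: C(303, 9) = 52617706925494425; 52617706925494425 < 50031545098999707? NO
  n = 304: C(304, 9) = 54222992899492560; 54222992899492560 < 50031545098999707? NO
The largest n with C(n, 9) < 50031545098999707 is n = 301 (where E[X] = 16511101312030325/16677181699666569 ≈ 0.990041). Hence R_3(9) > 301, i.e. R_3(9) ≥ 302.

Largest n = 301; hence R_3(9) > 301.


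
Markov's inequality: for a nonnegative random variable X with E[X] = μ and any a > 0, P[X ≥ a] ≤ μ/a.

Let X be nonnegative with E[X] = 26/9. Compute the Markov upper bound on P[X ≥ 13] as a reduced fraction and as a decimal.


μ = E[X] = 26/9, a = 13.
Markov: P[X ≥ 13] ≤ μ/a = (26/9)/13 = 2/9.
Numerically: ≈ 0.222.
(Since a = 13 > μ = 2.889, the bound 2/9 is < 1 and informative.)

P[X ≥ 13] ≤ 2/9 ≈ 0.222.


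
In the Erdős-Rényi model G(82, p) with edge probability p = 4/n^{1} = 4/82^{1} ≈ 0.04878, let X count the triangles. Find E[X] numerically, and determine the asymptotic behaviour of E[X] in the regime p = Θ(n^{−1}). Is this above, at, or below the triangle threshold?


Number of potential triangles: C(82, 3) = 88560.
Each occurs with probability p³ ≈ (0.04878)³ ≈ 1.160749e-04.
By linearity: E[X] = C(82, 3)·p³ ≈ 88560 · 1.160749e-04 ≈ 10.2796.
Here α = 1, so p = 4/n is exactly at the triangle threshold p ~ 1/n. Asymptotically E[X] → c³/6 = 4³/6 = 32/3 ≈ 10.6667, a bounded constant. In this regime the triangle count is asymptotically Poisson(c³/6).

E[X] ≈ 10.2796; in regime p = Θ(1/n^{1}) E[X] stays bounded (at the triangle threshold p ~ 1/n).


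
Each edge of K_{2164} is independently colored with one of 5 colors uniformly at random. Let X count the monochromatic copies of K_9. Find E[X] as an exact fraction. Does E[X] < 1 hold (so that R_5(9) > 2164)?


E[X] = C(2164, 9) · 5^{1 − 36} = 2820446946663120530187432 · 5^{−35} = 2820446946663120530187432/2910383045673370361328125.
As a reduced fraction: E[X] = 2820446946663120530187432/2910383045673370361328125 ≈ 0.969.
Is E[X] < 1? YES.
Since E[X] < 1, there exists a 5-coloring of K_{2164} with no monochromatic K_9; hence R_5(9) > 2164.

E[X] = 2820446946663120530187432/2910383045673370361328125 ≈ 0.969; E[X] < 1, so R_5(9) > 2164.


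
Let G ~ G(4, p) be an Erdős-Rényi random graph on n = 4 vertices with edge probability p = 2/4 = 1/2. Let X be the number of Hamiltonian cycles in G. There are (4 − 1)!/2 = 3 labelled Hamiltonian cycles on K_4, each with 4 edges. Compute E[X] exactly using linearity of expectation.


K_4 has (4 − 1)!/2 = 3 labelled Hamiltonian cycles.
For each such Hamiltonian cycle H, let X_H = 1 if all 4 edges of H are present in G. Then P[X_H = 1] = p^{4} = (1/2)^{4} = 1/16.
Summing the indicators: E[X] = Σ_H E[X_H] = 3 · p^{4} = 3 · 1/16 = 3/16.
Numerically: E[X] ≈ 0.188.

E[X] = 3 · (1/2)^{4} = 3/16 ≈ 0.188.


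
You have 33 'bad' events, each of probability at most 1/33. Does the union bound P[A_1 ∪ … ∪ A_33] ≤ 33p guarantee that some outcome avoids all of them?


Union bound: P[∪_{i=1}^{33} A_i] ≤ Σ_i P[A_i] ≤ 33·p = 33·(1/33) = 1.
Numerically: 1 ≈ 1.0000.
Is 1 < 1? NO.
Since the bound 1 is ≥ 1, the union bound is uninformative here; it does NOT by itself certify existence.

33·p = 1 ≈ 1.0000; existence NOT certified by the union bound.


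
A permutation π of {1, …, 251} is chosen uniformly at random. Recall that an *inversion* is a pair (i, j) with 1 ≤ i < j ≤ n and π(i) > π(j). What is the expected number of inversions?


Write X = Σ X_I over the C(251, 2) = 31375 pairs i < j, with X_I the indicator of one inversion.
There are 31375 indicators.
For each fixed pair i < j, the values π(i) and π(j) are two distinct elements of {1, …, 251} in uniformly random order; by symmetry P[π(i) > π(j)] = 1/2.
By linearity: E[X] = 31375 · (1/2) = C(251, 2) · (1/2) = 31375/2 = 31375/2 ≈ 15687.5000.

E[X] = 31375/2 = 15687.5000.


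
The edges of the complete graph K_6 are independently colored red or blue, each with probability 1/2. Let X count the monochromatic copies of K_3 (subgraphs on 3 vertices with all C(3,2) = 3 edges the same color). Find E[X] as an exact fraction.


Let X = Σ_S X_S over the C(6, 3) = 20 subsets S of size 3, where X_S = 1 if the K_3 on S is monochromatic.
For a fixed S, the K_3 on S has C(3, 2) = 3 edges. P[all 3 edges red] = (1/2)^3, and likewise for blue, so P[monochromatic] = 2·(1/2)^3 = 2^{1 − 3} = 1/4.
By linearity: E[X] = C(6, 3) · 2^{1 − 3} = 20 · 1/4 = 5.
Numerically: E[X] ≈ 5.0000.

E[X] = C(6,3)·2^(1−C(3,2)) = 5 ≈ 5.0000.


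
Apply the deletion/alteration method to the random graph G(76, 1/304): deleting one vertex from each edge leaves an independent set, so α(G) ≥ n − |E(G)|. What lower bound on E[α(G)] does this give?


E[|E(G)|] = C(76, 2)·p = 2850 · (1/304) = 75/8.
E[α(G)] ≥ n − E[|E(G)|] = 76 − 75/8 = 533/8.
Numerically: ≈ 66.62500.
(This is only a lower bound; the true E[α(G)] may be larger.)

E[α(G)] ≥ 533/8 ≈ 66.62500.


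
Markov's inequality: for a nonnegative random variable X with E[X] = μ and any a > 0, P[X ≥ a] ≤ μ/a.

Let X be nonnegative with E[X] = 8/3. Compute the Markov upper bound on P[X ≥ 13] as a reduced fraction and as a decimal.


μ = E[X] = 8/3, a = 13.
Markov: P[X ≥ 13] ≤ μ/a = (8/3)/13 = 8/39.
Numerically: ≈ 0.2051.
(Since a = 13 > μ = 2.6667, the bound 8/39 is < 1 and informative.)

P[X ≥ 13] ≤ 8/39 ≈ 0.2051.


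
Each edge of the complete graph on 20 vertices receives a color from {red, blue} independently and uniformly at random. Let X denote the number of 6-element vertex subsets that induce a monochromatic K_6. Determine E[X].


Let X = Σ_S X_S over the C(20, 6) = 38760 subsets S of size 6, where X_S = 1 if the K_6 on S is monochromatic.
For a fixed S, the K_6 on S has C(6, 2) = 15 edges. P[all 15 edges red] = (1/2)^15, and likewise for blue, so P[monochromatic] = 2·(1/2)^15 = 2^{1 − 15} = 1/16384.
Summing: E[X] = C(20, 6) · 2^{1 − 15} = 38760 · 1/16384 = 4845/2048.
Numerically: E[X] ≈ 2.3657.

E[X] = C(20,6)·2^(1−C(6,2)) = 4845/2048 ≈ 2.3657.


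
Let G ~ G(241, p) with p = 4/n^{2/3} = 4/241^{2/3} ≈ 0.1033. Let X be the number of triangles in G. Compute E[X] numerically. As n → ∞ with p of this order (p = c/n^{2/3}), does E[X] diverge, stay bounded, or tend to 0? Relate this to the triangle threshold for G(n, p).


Number of potential triangles: C(241, 3) = 2303960.
Each occurs with probability p³ ≈ (0.1033)³ ≈ 1.101909e-03.
By linearity: E[X] = C(241, 3)·p³ ≈ 2303960 · 1.101909e-03 ≈ 2538.7552.
Since α = 2/3 < 1, p = c/n^{2/3} ≫ 1/n is above the triangle threshold p ~ 1/n. Asymptotically E[X] ~ (c³/6)·n^{3(1−α)} = (4³/6)·n^{1} → ∞; triangles are abundant w.h.p.

E[X] ≈ 2538.7552; in regime p = Θ(1/n^{2/3}) E[X] diverges (above the triangle threshold p ~ 1/n).


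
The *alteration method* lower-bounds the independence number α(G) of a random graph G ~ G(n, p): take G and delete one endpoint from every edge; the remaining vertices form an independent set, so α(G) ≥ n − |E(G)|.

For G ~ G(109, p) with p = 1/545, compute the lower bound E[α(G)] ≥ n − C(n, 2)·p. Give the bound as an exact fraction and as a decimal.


E[|E(G)|] = C(109, 2)·p = 5886 · (1/545) = 54/5.
E[α(G)] ≥ n − E[|E(G)|] = 109 − 54/5 = 491/5.
Numerically: ≈ 98.20000.
(This is only a lower bound; the true E[α(G)] may be larger.)

E[α(G)] ≥ 491/5 ≈ 98.20000.


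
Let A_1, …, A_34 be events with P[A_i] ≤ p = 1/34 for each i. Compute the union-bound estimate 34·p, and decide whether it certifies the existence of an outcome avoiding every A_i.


Union bound: P[∪_{i=1}^{34} A_i] ≤ Σ_i P[A_i] ≤ 34·p = 34·(1/34) = 1.
Numerically: 1 ≈ 1.000.
Is 1 < 1? NO.
Since the bound 1 is ≥ 1, the union bound is uninformative here; it does NOT by itself certify existence.

34·p = 1 ≈ 1.000; existence NOT certified by the union bound.


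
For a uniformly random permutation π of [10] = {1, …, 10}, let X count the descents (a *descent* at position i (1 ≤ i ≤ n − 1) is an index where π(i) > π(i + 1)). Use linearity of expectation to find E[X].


Write X = Σ X_I over i = 1, …, 9, with X_I the indicator of one descent.
There are 9 indicators.
For each fixed i, the pair (π(i), π(i+1)) is a uniformly random ordered pair of distinct values from {1, …, 10}; by symmetry P[π(i) > π(i+1)] = 1/2.
By linearity: E[X] = 9 · (1/2) = (10 − 1) · (1/2) = 9/2 ≈ 4.50000.

E[X] = 9/2 = 4.50000.


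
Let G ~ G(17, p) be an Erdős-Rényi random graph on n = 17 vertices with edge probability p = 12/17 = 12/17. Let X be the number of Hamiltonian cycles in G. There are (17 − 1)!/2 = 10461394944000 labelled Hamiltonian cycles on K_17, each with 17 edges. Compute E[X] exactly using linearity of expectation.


K_17 has (17 − 1)!/2 = 10461394944000 labelled Hamiltonian cycles.
For each such Hamiltonian cycle H, let X_H = 1 if all 17 edges of H are present in G. Then P[X_H = 1] = p^{17} = (12/17)^{17} = 2218611106740436992/827240261886336764177.
Summing the indicators: E[X] = Σ_H E[X_H] = 10461394944000 · p^{17} = 10461394944000 · 2218611106740436992/827240261886336764177 = 23209767014756651868459368448000/827240261886336764177.
Numerically: E[X] ≈ 2.8057e+10.

E[X] = 10461394944000 · (12/17)^{17} = 23209767014756651868459368448000/827240261886336764177 ≈ 2.8057e+10.


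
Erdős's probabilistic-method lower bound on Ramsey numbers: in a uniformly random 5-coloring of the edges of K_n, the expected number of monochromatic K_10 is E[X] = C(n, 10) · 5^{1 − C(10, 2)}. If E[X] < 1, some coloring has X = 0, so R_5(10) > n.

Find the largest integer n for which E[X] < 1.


We need C(n, 10) · 5^{1 − 45} < 1, i.e. C(n, 10) < 5^{45 − 1} = 5684341886080801486968994140625.
Check values of n near the boundary:
  n = 5389: C(5389, 10) = 5645340767466558997768874792926; 5645340767466558997768874792926 < 5684341886080801486968994140625? YES
  n = 5390: C(5390, 10) = 5655833965919099070255434039753; 5655833965919099070255434039753 < 5684341886080801486968994140625? YES
  n = 5391: C(5391, 10) = 5666344714787188828795213697883; 5666344714787188828795213697883 < 5684341886080801486968994140625? YES
  n = 5392: C(5392, 10) = 5676873040158402483252283957448; 5676873040158402483252283957448 < 5684341886080801486968994140625? YES
  n = 5393: C(5393, 10) = 5687418968154238267170642278008; 5687418968154238267170642278008 < 5684341886080801486968994140625? NO
The largest n with C(n, 10) < 5684341886080801486968994140625 is n = 5392 (where E[X] = 5676873040158402483252283957448/5684341886080801486968994140625 ≈ 0.9987). Hence R_5(10) > 5392, i.e. R_5(10) ≥ 5393.

Largest n = 5392; hence R_5(10) > 5392.


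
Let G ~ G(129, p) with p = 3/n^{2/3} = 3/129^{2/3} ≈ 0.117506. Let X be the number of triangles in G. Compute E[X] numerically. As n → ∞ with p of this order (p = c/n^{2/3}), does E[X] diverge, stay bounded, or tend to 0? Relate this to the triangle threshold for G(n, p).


Number of potential triangles: C(129, 3) = 349504.
Each occurs with probability p³ ≈ (0.117506)³ ≈ 1.62249865e-03.
By linearity: E[X] = C(129, 3)·p³ ≈ 349504 · 1.62249865e-03 ≈ 567.069767.
Since α = 2/3 < 1, p = c/n^{2/3} ≫ 1/n is above the triangle threshold p ~ 1/n. Asymptotically E[X] ~ (c³/6)·n^{3(1−α)} = (3³/6)·n^{1} → ∞; triangles are abundant w.h.p.

E[X] ≈ 567.069767; in regime p = Θ(1/n^{2/3}) E[X] diverges (above the triangle threshold p ~ 1/n).


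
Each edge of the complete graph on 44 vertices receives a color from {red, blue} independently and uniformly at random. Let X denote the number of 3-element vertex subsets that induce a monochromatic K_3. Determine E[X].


Let X = Σ_S X_S over the C(44, 3) = 13244 subsets S of size 3, where X_S = 1 if the K_3 on S is monochromatic.
For a fixed S, the K_3 on S has C(3, 2) = 3 edges. P[all 3 edges red] = (1/2)^3, and likewise for blue, so P[monochromatic] = 2·(1/2)^3 = 2^{1 − 3} = 1/4.
By linearity: E[X] = C(44, 3) · 2^{1 − 3} = 13244 · 1/4 = 3311.
Numerically: E[X] ≈ 3311.000.

E[X] = C(44,3)·2^(1−C(3,2)) = 3311 ≈ 3311.000.


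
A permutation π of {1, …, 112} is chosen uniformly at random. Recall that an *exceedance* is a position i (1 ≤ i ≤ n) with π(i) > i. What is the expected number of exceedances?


Write X = Σ_{i=1}^{112} X_i, where X_i = 1_{π(i) > i}.
For each fixed i, π(i) is uniform over {1, …, 112} (marginal of a uniform permutation), so P[π(i) > i] = (n − i)/n. Summing: Σ_{i=1}^{112} (n − i)/n = (0 + 1 + … + 111)/112 = 112(112 − 1)/(2·112) = (112 − 1)/2.
Hence E[X] = Σ_{i=1}^{112} (112 − i)/112 = 111/2 ≈ 55.500000.

E[X] = 111/2 = 55.500000.


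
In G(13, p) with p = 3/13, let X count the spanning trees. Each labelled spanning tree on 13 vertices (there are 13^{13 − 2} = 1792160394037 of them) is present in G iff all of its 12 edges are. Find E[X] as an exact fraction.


K_13 has 13^{13 − 2} = 1792160394037 labelled spanning trees.
For each such spanning tree H, let X_H = 1 if all 12 edges of H are present in G. Then P[X_H = 1] = p^{12} = (3/13)^{12} = 531441/23298085122481.
Summing the indicators: E[X] = Σ_H E[X_H] = 1792160394037 · p^{12} = 1792160394037 · 531441/23298085122481 = 531441/13.
Numerically: E[X] ≈ 40880.

E[X] = 1792160394037 · (3/13)^{12} = 531441/13 ≈ 40880.


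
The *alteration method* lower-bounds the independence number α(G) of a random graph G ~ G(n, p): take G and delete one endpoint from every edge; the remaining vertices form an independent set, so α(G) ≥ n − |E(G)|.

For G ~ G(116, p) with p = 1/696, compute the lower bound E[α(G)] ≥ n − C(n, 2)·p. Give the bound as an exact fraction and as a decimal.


E[|E(G)|] = C(116, 2)·p = 6670 · (1/696) = 115/12.
E[α(G)] ≥ n − E[|E(G)|] = 116 − 115/12 = 1277/12.
Numerically: ≈ 106.416667.
(This is only a lower bound; the true E[α(G)] may be larger.)

E[α(G)] ≥ 1277/12 ≈ 106.416667.


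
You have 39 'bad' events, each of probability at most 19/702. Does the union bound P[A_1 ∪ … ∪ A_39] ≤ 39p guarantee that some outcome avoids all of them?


Union bound: P[∪_{i=1}^{39} A_i] ≤ Σ_i P[A_i] ≤ 39·p = 39·(19/702) = 19/18.
Numerically: 19/18 ≈ 1.055556.
Is 19/18 < 1? NO.
Since the bound 19/18 is ≥ 1, the union bound is uninformative here; it does NOT by itself certify existence.

39·p = 19/18 ≈ 1.055556; existence NOT certified by the union bound.


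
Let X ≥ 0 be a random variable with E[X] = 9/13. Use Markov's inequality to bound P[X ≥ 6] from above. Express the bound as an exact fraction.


μ = E[X] = 9/13, a = 6.
Markov: P[X ≥ 6] ≤ μ/a = (9/13)/6 = 3/26.
Numerically: ≈ 0.115385.
(Since a = 6 > μ = 0.692308, the bound 3/26 is < 1 and informative.)

P[X ≥ 6] ≤ 3/26 ≈ 0.115385.


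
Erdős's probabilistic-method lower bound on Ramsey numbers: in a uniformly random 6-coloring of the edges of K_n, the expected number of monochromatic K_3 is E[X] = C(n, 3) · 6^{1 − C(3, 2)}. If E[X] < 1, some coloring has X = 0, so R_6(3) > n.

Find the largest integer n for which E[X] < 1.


We need C(n, 3) · 6^{1 − 3} < 1, i.e. C(n, 3) < 6^{3 − 1} = 36.
Check values of n near the boundary:
  n = 5: C(5, 3) = 10; 10 < 36? YES
  n = 6: C(6, 3) = 20; 20 < 36? YES
  n = 7: C(7, 3) = 35; 35 < 36? YES
  n = 8: C(8, 3) = 56; 56 < 36? NO
  n = 9: C(9, 3) = 84; 84 < 36? NO
The largest n with C(n, 3) < 36 is n = 7 (where E[X] = 35/36 ≈ 0.9722222). Hence R_6(3) > 7, i.e. R_6(3) ≥ 8.

Largest n = 7; hence R_6(3) > 7.


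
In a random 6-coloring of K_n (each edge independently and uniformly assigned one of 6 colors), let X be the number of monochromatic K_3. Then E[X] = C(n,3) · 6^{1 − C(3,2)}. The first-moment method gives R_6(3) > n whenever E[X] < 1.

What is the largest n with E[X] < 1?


We need C(n, 3) · 6^{1 − 3} < 1, i.e. C(n, 3) < 6^{3 − 1} = 36.
Check values of n near the boundary:
  n = 5: C(5, 3) = 10; 10 < 36? YES
  n = 6: C(6, 3) = 20; 20 < 36? YES
  n = 7: C(7, 3) = 35; 35 < 36? YES
  n = 8: C(8, 3) = 56; 56 < 36? NO
  n = 9: C(9, 3) = 84; 84 < 36? NO
The largest n with C(n, 3) < 36 is n = 7 (where E[X] = 35/36 ≈ 0.972). Hence R_6(3) > 7, i.e. R_6(3) ≥ 8.

Largest n = 7; hence R_6(3) > 7.


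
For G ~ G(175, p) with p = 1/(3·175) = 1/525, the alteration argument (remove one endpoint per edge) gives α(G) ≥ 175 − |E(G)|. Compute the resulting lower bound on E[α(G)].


E[|E(G)|] = C(175, 2)·p = 15225 · (1/525) = 29.
E[α(G)] ≥ n − E[|E(G)|] = 175 − 29 = 146.
Numerically: ≈ 146.0000.
(This is only a lower bound; the true E[α(G)] may be larger.)

E[α(G)] ≥ 146 ≈ 146.0000.


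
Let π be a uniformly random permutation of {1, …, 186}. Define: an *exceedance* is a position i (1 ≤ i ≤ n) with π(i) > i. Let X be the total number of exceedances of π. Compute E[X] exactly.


Write X = Σ_{i=1}^{186} X_i, where X_i = 1_{π(i) > i}.
For each fixed i, π(i) is uniform over {1, …, 186} (marginal of a uniform permutation), so P[π(i) > i] = (n − i)/n. Summing: Σ_{i=1}^{186} (n − i)/n = (0 + 1 + … + 185)/186 = 186(186 − 1)/(2·186) = (186 − 1)/2.
Hence E[X] = Σ_{i=1}^{186} (186 − i)/186 = 185/2 ≈ 92.5000.

E[X] = 185/2 = 92.5000.


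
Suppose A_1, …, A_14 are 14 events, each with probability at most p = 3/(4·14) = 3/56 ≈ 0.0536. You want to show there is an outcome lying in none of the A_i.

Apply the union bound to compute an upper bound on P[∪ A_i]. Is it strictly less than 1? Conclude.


Union bound: P[∪_{i=1}^{14} A_i] ≤ Σ_i P[A_i] ≤ 14·p = 14·(3/56) = 3/4.
Numerically: 3/4 ≈ 0.7500.
Is 3/4 < 1? YES.
Since P[∪ A_i] ≤ 3/4 < 1, the complement has P[∩ A_i^c] ≥ 1 − 3/4 = 1/4 > 0, so some outcome avoids every A_i.

14·p = 3/4 ≈ 0.7500; existence CERTIFIED by the union bound.


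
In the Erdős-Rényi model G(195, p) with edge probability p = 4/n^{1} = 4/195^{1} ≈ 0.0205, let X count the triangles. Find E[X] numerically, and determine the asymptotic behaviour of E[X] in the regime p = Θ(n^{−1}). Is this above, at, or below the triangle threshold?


Number of potential triangles: C(195, 3) = 1216865.
Each occurs with probability p³ ≈ (0.0205)³ ≈ 8.63130e-06.
By linearity: E[X] = C(195, 3)·p³ ≈ 1216865 · 8.63130e-06 ≈ 10.503.
Here α = 1, so p = 4/n is exactly at the triangle threshold p ~ 1/n. Asymptotically E[X] → c³/6 = 4³/6 = 32/3 ≈ 10.667, a bounded constant. In this regime the triangle count is asymptotically Poisson(c³/6).

E[X] ≈ 10.503; in regime p = Θ(1/n^{1}) E[X] stays bounded (at the triangle threshold p ~ 1/n).


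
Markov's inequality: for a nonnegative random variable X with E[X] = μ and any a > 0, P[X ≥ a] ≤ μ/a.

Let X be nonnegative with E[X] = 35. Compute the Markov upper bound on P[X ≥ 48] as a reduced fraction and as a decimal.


μ = E[X] = 35, a = 48.
Markov: P[X ≥ 48] ≤ μ/a = (35)/48 = 35/48.
Numerically: ≈ 0.7292.
(Since a = 48 > μ = 35.0000, the bound 35/48 is < 1 and informative.)

P[X ≥ 48] ≤ 35/48 ≈ 0.7292.


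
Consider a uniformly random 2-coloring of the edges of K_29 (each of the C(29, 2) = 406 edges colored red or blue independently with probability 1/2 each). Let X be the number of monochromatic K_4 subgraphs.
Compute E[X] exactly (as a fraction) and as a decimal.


Let X = Σ_S X_S over the C(29, 4) = 23751 subsets S of size 4, where X_S = 1 if the K_4 on S is monochromatic.
For a fixed S, the K_4 on S has C(4, 2) = 6 edges. P[all 6 edges red] = (1/2)^6, and likewise for blue, so P[monochromatic] = 2·(1/2)^6 = 2^{1 − 6} = 1/32.
By linearity: E[X] = C(29, 4) · 2^{1 − 6} = 23751 · 1/32 = 23751/32.
Numerically: E[X] ≈ 742.219.

E[X] = C(29,4)·2^(1−C(4,2)) = 23751/32 ≈ 742.219.


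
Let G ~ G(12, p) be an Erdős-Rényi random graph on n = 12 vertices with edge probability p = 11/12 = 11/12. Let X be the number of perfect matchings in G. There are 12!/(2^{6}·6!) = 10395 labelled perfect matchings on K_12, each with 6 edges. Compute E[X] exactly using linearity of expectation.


K_12 has 12!/(2^{6}·6!) = 10395 labelled perfect matchings.
For each such perfect matching H, let X_H = 1 if all 6 edges of H are present in G. Then P[X_H = 1] = p^{6} = (11/12)^{6} = 1771561/2985984.
By linearity of expectation: E[X] = Σ_H E[X_H] = 10395 · p^{6} = 10395 · 1771561/2985984 = 682050985/110592.
Numerically: E[X] ≈ 6.17e+03.

E[X] = 10395 · (11/12)^{6} = 682050985/110592 ≈ 6.17e+03.


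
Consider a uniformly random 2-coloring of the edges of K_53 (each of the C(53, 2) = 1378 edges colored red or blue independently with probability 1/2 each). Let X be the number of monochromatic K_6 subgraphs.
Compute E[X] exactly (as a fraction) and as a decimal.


Let X = Σ_S X_S over the C(53, 6) = 22957480 subsets S of size 6, where X_S = 1 if the K_6 on S is monochromatic.
For a fixed S, the K_6 on S has C(6, 2) = 15 edges. P[all 15 edges red] = (1/2)^15, and likewise for blue, so P[monochromatic] = 2·(1/2)^15 = 2^{1 − 15} = 1/16384.
By linearity: E[X] = C(53, 6) · 2^{1 − 15} = 22957480 · 1/16384 = 2869685/2048.
Numerically: E[X] ≈ 1401.21338.

E[X] = C(53,6)·2^(1−C(6,2)) = 2869685/2048 ≈ 1401.21338.


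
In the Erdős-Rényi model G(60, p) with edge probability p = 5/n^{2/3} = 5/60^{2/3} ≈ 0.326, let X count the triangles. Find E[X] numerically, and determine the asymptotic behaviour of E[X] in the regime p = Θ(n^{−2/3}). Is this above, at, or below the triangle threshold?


Number of potential triangles: C(60, 3) = 34220.
Each occurs with probability p³ ≈ (0.326)³ ≈ 3.47222e-02.
By linearity: E[X] = C(60, 3)·p³ ≈ 34220 · 3.47222e-02 ≈ 1188.194.
Since α = 2/3 < 1, p = c/n^{2/3} ≫ 1/n is above the triangle threshold p ~ 1/n. Asymptotically E[X] ~ (c³/6)·n^{3(1−α)} = (5³/6)·n^{1} → ∞; triangles are abundant w.h.p.

E[X] ≈ 1188.194; in regime p = Θ(1/n^{2/3}) E[X] diverges (above the triangle threshold p ~ 1/n).


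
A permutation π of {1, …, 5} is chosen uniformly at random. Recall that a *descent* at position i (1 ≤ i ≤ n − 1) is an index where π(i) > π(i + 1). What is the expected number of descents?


Write X = Σ X_I over i = 1, …, 4, with X_I the indicator of one descent.
There are 4 indicators.
For each fixed i, the pair (π(i), π(i+1)) is a uniformly random ordered pair of distinct values from {1, …, 5}; by symmetry P[π(i) > π(i+1)] = 1/2.
By linearity: E[X] = 4 · (1/2) = (5 − 1) · (1/2) = 2 ≈ 2.000000.

E[X] = 2 = 2.000000.


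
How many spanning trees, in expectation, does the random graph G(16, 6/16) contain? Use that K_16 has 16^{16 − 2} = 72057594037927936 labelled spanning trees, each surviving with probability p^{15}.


K_16 has 16^{16 − 2} = 72057594037927936 labelled spanning trees.
For each such spanning tree H, let X_H = 1 if all 15 edges of H are present in G. Then P[X_H = 1] = p^{15} = (3/8)^{15} = 14348907/35184372088832.
By linearity of expectation: E[X] = Σ_H E[X_H] = 72057594037927936 · p^{15} = 72057594037927936 · 14348907/35184372088832 = 29386561536.
Numerically: E[X] ≈ 2.93866e+10.

E[X] = 72057594037927936 · (3/8)^{15} = 29386561536 ≈ 2.93866e+10.


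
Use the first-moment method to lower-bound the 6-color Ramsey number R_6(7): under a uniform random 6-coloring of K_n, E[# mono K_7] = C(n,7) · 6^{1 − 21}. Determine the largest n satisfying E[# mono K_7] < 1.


We need C(n, 7) · 6^{1 − 21} < 1, i.e. C(n, 7) < 6^{21 − 1} = 3656158440062976.
Check values of n near the boundary:
  n = 566: C(566, 7) = 3557206237959440; 3557206237959440 < 3656158440062976? YES
  n = 567: C(567, 7) = 3601671315933933; 3601671315933933 < 3656158440062976? YES
  n = 568: C(568, 7) = 3646611956239704; 3646611956239704 < 3656158440062976? YES
  n = 569: C(569, 7) = 3692032389858348; 3692032389858348 < 3656158440062976? NO
  n = 570: C(570, 7) = 3737936877831720; 3737936877831720 < 3656158440062976? NO
  n = 571: C(571, 7) = 3784329711421830; 3784329711421830 < 3656158440062976? NO
The largest n with C(n, 7) < 3656158440062976 is n = 568 (where E[X] = 16882462760369/16926659444736 ≈ 0.997). Hence R_6(7) > 568, i.e. R_6(7) ≥ 569.

Largest n = 568; hence R_6(7) > 568.


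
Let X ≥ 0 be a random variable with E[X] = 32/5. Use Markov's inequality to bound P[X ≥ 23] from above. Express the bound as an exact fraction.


μ = E[X] = 32/5, a = 23.
Markov: P[X ≥ 23] ≤ μ/a = (32/5)/23 = 32/115.
Numerically: ≈ 0.278261.
(Since a = 23 > μ = 6.400000, the bound 32/115 is < 1 and informative.)

P[X ≥ 23] ≤ 32/115 ≈ 0.278261.


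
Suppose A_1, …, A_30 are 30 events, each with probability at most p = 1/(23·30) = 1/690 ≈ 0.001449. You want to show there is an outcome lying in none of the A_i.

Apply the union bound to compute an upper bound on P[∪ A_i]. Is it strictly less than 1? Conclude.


Union bound: P[∪_{i=1}^{30} A_i] ≤ Σ_i P[A_i] ≤ 30·p = 30·(1/690) = 1/23.
Numerically: 1/23 ≈ 0.043478.
Is 1/23 < 1? YES.
Since P[∪ A_i] ≤ 1/23 < 1, the complement has P[∩ A_i^c] ≥ 1 − 1/23 = 22/23 > 0, so some outcome avoids every A_i.

30·p = 1/23 ≈ 0.043478; existence CERTIFIED by the union bound.


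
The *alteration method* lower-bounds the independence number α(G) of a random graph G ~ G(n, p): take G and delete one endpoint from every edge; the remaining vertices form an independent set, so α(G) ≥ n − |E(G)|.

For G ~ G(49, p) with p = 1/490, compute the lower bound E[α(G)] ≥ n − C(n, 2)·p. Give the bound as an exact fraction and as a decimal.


E[|E(G)|] = C(49, 2)·p = 1176 · (1/490) = 12/5.
E[α(G)] ≥ n − E[|E(G)|] = 49 − 12/5 = 233/5.
Numerically: ≈ 46.600000.
(This is only a lower bound; the true E[α(G)] may be larger.)

E[α(G)] ≥ 233/5 ≈ 46.600000.
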